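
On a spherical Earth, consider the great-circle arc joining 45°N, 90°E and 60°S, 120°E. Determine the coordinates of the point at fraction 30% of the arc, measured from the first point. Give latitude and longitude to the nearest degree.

≈ 13°N, 98°E

Convert each endpoint to a unit vector on the sphere (x = cos φ cos λ, y = cos φ sin λ, z = sin φ).
The central angle between the endpoints is δ = arccos(p₁·p₂) ≈ 1.882 rad (107.8°).
Interpolate at f = 0.30 with slerp weights a = sin((1−f)δ)/sin δ ≈ 1.017, b = sin(fδ)/sin δ ≈ 0.562.
p = a·p₁ + b·p₂ ≈ (-0.141, 0.962, 0.232); φ = arcsin(p_z) ≈ 13.43°, λ = atan2(p_y, p_x) ≈ 98.31°.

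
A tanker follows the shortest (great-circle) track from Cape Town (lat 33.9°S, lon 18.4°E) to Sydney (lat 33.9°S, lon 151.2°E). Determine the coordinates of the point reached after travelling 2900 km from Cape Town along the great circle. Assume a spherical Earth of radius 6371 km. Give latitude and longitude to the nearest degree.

≈ lat 52°S, lon 45°E

Write both endpoints as unit vectors p₁, p₂ with components (cos φ cos λ, cos φ sin λ, sin φ).
The central angle between the endpoints is δ = arccos(p₁·p₂) ≈ 1.728 rad (99.0°). The total great-circle distance is δ·R ≈ 1.728 × 6371 ≈ 11012 km, so the target fraction is f = 2900/11012 ≈ 0.263.
Interpolate at f ≈ 0.263 with slerp weights a = sin((1−f)δ)/sin δ ≈ 0.968, b = sin(fδ)/sin δ ≈ 0.445.
p = a·p₁ + b·p₂ ≈ (0.439, 0.432, -0.788); φ = arcsin(p_z) ≈ -52.02°, λ = atan2(p_y, p_x) ≈ 44.54°.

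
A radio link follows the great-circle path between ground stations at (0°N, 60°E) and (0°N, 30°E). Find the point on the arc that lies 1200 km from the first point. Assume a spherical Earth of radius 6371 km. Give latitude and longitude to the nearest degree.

From cos δ = sin φ₁ sin φ₂ + cos φ₁ cos φ₂ cos Δλ, the central angle is δ ≈ 0.524 rad (30.0°). The total great-circle distance is δ·R ≈ 0.524 × 6371 ≈ 3336 km, so the target fraction is f = 1200/3336 ≈ 0.360.
Interpolate at f ≈ 0.360 with slerp weights a = sin((1−f)δ)/sin δ ≈ 0.658, b = sin(fδ)/sin δ ≈ 0.374.
p = a·p₁ + b·p₂ ≈ (0.653, 0.757, 0.000); φ = arcsin(p_z) ≈ 0.00°, λ = atan2(p_y, p_x) ≈ 49.21°.

≈ (0°N, 49°E)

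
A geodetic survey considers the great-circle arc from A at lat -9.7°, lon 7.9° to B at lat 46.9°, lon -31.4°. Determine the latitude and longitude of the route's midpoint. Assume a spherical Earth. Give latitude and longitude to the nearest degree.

≈ lat 20°, lon -8°

The haversine formula gives a central angle δ ≈ 1.161 rad (66.5°) between the endpoints.
Interpolate at f = 1/2 with slerp weights a = sin((1−f)δ)/sin δ ≈ 0.598, b = sin(fδ)/sin δ ≈ 0.598.
p = a·p₁ + b·p₂ ≈ (0.933, -0.132, 0.336); φ = arcsin(p_z) ≈ 19.63°, λ = atan2(p_y, p_x) ≈ -8.05°.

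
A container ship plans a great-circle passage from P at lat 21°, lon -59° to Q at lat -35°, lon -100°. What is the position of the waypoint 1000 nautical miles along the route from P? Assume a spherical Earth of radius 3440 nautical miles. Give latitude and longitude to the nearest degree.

≈ lat 7°, lon -69°

From cos δ = sin φ₁ sin φ₂ + cos φ₁ cos φ₂ cos Δλ, the central angle is δ ≈ 1.190 rad (68.2°). The total great-circle distance is δ·R ≈ 1.190 × 3440 ≈ 4094 nmi, so the target fraction is f = 1000/4094 ≈ 0.244.
Interpolate at f ≈ 0.244 with slerp weights a = sin((1−f)δ)/sin δ ≈ 0.843, b = sin(fδ)/sin δ ≈ 0.309.
p = a·p₁ + b·p₂ ≈ (0.362, -0.924, 0.125); φ = arcsin(p_z) ≈ 7.19°, λ = atan2(p_y, p_x) ≈ -68.63°.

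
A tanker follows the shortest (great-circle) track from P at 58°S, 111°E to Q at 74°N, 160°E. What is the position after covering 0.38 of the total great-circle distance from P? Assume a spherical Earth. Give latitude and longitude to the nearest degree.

Convert each endpoint to a unit vector on the sphere (x = cos φ cos λ, y = cos φ sin λ, z = sin φ).
The central angle between the endpoints is δ = arccos(p₁·p₂) ≈ 2.374 rad (136.0°).
Interpolate at f = 0.38 with slerp weights a = sin((1−f)δ)/sin δ ≈ 1.433, b = sin(fδ)/sin δ ≈ 1.129.
p = a·p₁ + b·p₂ ≈ (-0.565, 0.815, -0.129); φ = arcsin(p_z) ≈ -7.42°, λ = atan2(p_y, p_x) ≈ 124.71°.

≈ 7°S, 125°E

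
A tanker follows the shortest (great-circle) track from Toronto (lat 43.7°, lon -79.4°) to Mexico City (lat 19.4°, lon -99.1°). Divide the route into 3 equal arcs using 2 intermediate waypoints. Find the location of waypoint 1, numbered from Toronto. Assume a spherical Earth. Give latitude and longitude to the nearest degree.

≈ lat 36°, lon -87°

The haversine formula gives a central angle δ ≈ 0.513 rad (29.4°) between the endpoints.
Interpolate at f = 1/3 with slerp weights a = sin((1−f)δ)/sin δ ≈ 0.683, b = sin(fδ)/sin δ ≈ 0.347.
p = a·p₁ + b·p₂ ≈ (0.039, -0.808, 0.587); φ = arcsin(p_z) ≈ 35.96°, λ = atan2(p_y, p_x) ≈ -87.23°.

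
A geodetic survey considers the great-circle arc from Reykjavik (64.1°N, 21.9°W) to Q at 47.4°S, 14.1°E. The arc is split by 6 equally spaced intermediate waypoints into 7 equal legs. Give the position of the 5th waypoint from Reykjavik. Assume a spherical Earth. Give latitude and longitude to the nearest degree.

Convert each endpoint to a unit vector on the sphere (x = cos φ cos λ, y = cos φ sin λ, z = sin φ).
The central angle between the endpoints is δ = arccos(p₁·p₂) ≈ 2.008 rad (115.0°).
Interpolate at f = 5/7 with slerp weights a = sin((1−f)δ)/sin δ ≈ 0.599, b = sin(fδ)/sin δ ≈ 1.093.
p = a·p₁ + b·p₂ ≈ (0.960, 0.083, -0.266); φ = arcsin(p_z) ≈ -15.43°, λ = atan2(p_y, p_x) ≈ 4.92°.

≈ 15°S, 5°E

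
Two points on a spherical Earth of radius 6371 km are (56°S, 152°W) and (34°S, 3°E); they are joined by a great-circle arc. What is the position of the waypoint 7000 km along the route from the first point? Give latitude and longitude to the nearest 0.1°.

From cos δ = sin φ₁ sin φ₂ + cos φ₁ cos φ₂ cos Δλ, the central angle is δ ≈ 1.527 rad (87.5°). The total great-circle distance is δ·R ≈ 1.527 × 6371 ≈ 9731 km, so the target fraction is f = 7000/9731 ≈ 0.719.
Interpolate at f ≈ 0.719 with slerp weights a = sin((1−f)δ)/sin δ ≈ 0.416, b = sin(fδ)/sin δ ≈ 0.891.
p = a·p₁ + b·p₂ ≈ (0.533, -0.071, -0.843); φ = arcsin(p_z) ≈ -57.50°, λ = atan2(p_y, p_x) ≈ -7.54°.

≈ (57.5°S, 7.5°W)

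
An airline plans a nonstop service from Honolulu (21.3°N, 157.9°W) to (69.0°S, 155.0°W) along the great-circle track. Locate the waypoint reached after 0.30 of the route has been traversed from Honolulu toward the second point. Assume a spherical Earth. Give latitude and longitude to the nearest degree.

From cos δ = sin φ₁ sin φ₂ + cos φ₁ cos φ₂ cos Δλ, the central angle is δ ≈ 1.576 rad (90.3°).
Interpolate at f = 0.30 with slerp weights a = sin((1−f)δ)/sin δ ≈ 0.893, b = sin(fδ)/sin δ ≈ 0.456.
p = a·p₁ + b·p₂ ≈ (-0.919, -0.382, -0.101); φ = arcsin(p_z) ≈ -5.79°, λ = atan2(p_y, p_x) ≈ -157.42°.

≈ (6°S, 157°W)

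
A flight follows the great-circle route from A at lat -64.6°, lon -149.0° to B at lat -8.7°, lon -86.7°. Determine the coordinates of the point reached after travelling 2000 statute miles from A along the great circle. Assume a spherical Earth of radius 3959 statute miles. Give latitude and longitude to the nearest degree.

≈ lat -46°, lon -109°

From cos δ = sin φ₁ sin φ₂ + cos φ₁ cos φ₂ cos Δλ, the central angle is δ ≈ 1.231 rad (70.5°). The total great-circle distance is δ·R ≈ 1.231 × 3959 ≈ 4872 mi, so the target fraction is f = 2000/4872 ≈ 0.411.
Interpolate at f ≈ 0.411 with slerp weights a = sin((1−f)δ)/sin δ ≈ 0.704, b = sin(fδ)/sin δ ≈ 0.513.
p = a·p₁ + b·p₂ ≈ (-0.230, -0.662, -0.713); φ = arcsin(p_z) ≈ -45.51°, λ = atan2(p_y, p_x) ≈ -109.12°.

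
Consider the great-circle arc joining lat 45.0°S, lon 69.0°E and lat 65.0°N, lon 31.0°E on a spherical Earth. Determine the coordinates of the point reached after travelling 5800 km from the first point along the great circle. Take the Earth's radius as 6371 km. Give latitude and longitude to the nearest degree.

Convert each endpoint to a unit vector on the sphere (x = cos φ cos λ, y = cos φ sin λ, z = sin φ).
The central angle between the endpoints is δ = arccos(p₁·p₂) ≈ 1.988 rad (113.9°). The total great-circle distance is δ·R ≈ 1.988 × 6371 ≈ 12667 km, so the target fraction is f = 5800/12667 ≈ 0.458.
Interpolate at f ≈ 0.458 with slerp weights a = sin((1−f)δ)/sin δ ≈ 0.964, b = sin(fδ)/sin δ ≈ 0.864.
p = a·p₁ + b·p₂ ≈ (0.557, 0.824, 0.102); φ = arcsin(p_z) ≈ 5.83°, λ = atan2(p_y, p_x) ≈ 55.94°.

≈ lat 6°N, lon 56°E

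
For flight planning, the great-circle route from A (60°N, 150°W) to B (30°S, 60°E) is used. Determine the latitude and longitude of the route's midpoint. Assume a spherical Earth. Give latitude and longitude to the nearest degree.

≈ (36°N, 90°E)

Write both endpoints as unit vectors p₁, p₂ with components (cos φ cos λ, cos φ sin λ, sin φ).
The central angle between the endpoints is δ = arccos(p₁·p₂) ≈ 2.512 rad (143.9°).
Interpolate at f = 1/2 with slerp weights a = sin((1−f)δ)/sin δ ≈ 1.614, b = sin(fδ)/sin δ ≈ 1.614.
p = a·p₁ + b·p₂ ≈ (0.000, 0.807, 0.591); φ = arcsin(p_z) ≈ 36.21°, λ = atan2(p_y, p_x) ≈ 90.00°.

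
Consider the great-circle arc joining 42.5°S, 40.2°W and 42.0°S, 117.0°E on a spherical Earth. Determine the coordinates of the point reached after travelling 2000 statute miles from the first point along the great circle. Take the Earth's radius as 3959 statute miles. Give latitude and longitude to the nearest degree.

≈ 69°S, 17°W

Write both endpoints as unit vectors p₁, p₂ with components (cos φ cos λ, cos φ sin λ, sin φ).
The central angle between the endpoints is δ = arccos(p₁·p₂) ≈ 1.624 rad (93.0°). The total great-circle distance is δ·R ≈ 1.624 × 3959 ≈ 6429 mi, so the target fraction is f = 2000/6429 ≈ 0.311.
Interpolate at f ≈ 0.311 with slerp weights a = sin((1−f)δ)/sin δ ≈ 0.901, b = sin(fδ)/sin δ ≈ 0.485.
p = a·p₁ + b·p₂ ≈ (0.344, -0.108, -0.933); φ = arcsin(p_z) ≈ -68.88°, λ = atan2(p_y, p_x) ≈ -17.41°.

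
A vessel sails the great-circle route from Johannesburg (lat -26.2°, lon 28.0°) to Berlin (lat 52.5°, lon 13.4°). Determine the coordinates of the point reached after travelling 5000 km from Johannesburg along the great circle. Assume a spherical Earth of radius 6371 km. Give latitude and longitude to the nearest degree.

≈ lat 18°, lon 21°

The haversine formula gives a central angle δ ≈ 1.392 rad (79.7°) between the endpoints. The total great-circle distance is δ·R ≈ 1.392 × 6371 ≈ 8865 km, so the target fraction is f = 5000/8865 ≈ 0.564.
Interpolate at f ≈ 0.564 with slerp weights a = sin((1−f)δ)/sin δ ≈ 0.579, b = sin(fδ)/sin δ ≈ 0.718.
p = a·p₁ + b·p₂ ≈ (0.884, 0.345, 0.314); φ = arcsin(p_z) ≈ 18.30°, λ = atan2(p_y, p_x) ≈ 21.33°.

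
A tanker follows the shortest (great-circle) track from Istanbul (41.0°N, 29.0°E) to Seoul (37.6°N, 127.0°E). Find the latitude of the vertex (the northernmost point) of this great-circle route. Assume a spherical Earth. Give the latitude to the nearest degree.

The great circle lies in the plane with unit normal n̂ = (p₁ × p₂)/|p₁ × p₂|.
Here n̂_z ≈ +0.624; the vertex latitude is φ_max = arccos|n̂_z| ≈ 51.4°.
Check via Clairaut: cos φ_max = |cos φ₁| · sin C = cos(41.0°)·sin(55.8°) ≈ 0.624, again giving ≈ 51.4°.

≈ 51°N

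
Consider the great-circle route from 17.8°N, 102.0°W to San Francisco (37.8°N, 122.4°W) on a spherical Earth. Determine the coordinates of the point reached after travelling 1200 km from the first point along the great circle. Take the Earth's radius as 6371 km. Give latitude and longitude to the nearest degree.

≈ 26°N, 109°W

Convert each endpoint to a unit vector on the sphere (x = cos φ cos λ, y = cos φ sin λ, z = sin φ).
The central angle between the endpoints is δ = arccos(p₁·p₂) ≈ 0.468 rad (26.8°). The total great-circle distance is δ·R ≈ 0.468 × 6371 ≈ 2981 km, so the target fraction is f = 1200/2981 ≈ 0.403.
Interpolate at f ≈ 0.403 with slerp weights a = sin((1−f)δ)/sin δ ≈ 0.612, b = sin(fδ)/sin δ ≈ 0.415.
p = a·p₁ + b·p₂ ≈ (-0.297, -0.847, 0.441); φ = arcsin(p_z) ≈ 26.20°, λ = atan2(p_y, p_x) ≈ -109.32°.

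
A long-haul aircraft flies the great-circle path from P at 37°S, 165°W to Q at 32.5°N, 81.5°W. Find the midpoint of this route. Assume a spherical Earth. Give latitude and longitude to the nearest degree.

Convert each endpoint to a unit vector on the sphere (x = cos φ cos λ, y = cos φ sin λ, z = sin φ).
The central angle between the endpoints is δ = arccos(p₁·p₂) ≈ 1.820 rad (104.3°).
Interpolate at f = 1/2 with slerp weights a = sin((1−f)δ)/sin δ ≈ 0.815, b = sin(fδ)/sin δ ≈ 0.815.
p = a·p₁ + b·p₂ ≈ (-0.527, -0.848, -0.053); φ = arcsin(p_z) ≈ -3.01°, λ = atan2(p_y, p_x) ≈ -121.86°.

≈ 3°S, 122°W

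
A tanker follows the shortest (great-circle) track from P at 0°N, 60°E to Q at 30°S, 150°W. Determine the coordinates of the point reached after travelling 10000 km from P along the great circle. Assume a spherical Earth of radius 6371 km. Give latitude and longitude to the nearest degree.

≈ 49°S, 150°E

Convert each endpoint to a unit vector on the sphere (x = cos φ cos λ, y = cos φ sin λ, z = sin φ).
The central angle between the endpoints is δ = arccos(p₁·p₂) ≈ 2.419 rad (138.6°). The total great-circle distance is δ·R ≈ 2.419 × 6371 ≈ 15411 km, so the target fraction is f = 10000/15411 ≈ 0.649.
Interpolate at f ≈ 0.649 with slerp weights a = sin((1−f)δ)/sin δ ≈ 1.135, b = sin(fδ)/sin δ ≈ 1.512.
p = a·p₁ + b·p₂ ≈ (-0.566, 0.328, -0.756); φ = arcsin(p_z) ≈ -49.11°, λ = atan2(p_y, p_x) ≈ 149.90°.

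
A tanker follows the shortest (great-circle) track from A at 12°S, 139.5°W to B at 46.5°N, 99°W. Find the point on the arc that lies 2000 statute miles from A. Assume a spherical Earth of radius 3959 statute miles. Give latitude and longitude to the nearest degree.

Write both endpoints as unit vectors p₁, p₂ with components (cos φ cos λ, cos φ sin λ, sin φ).
The central angle between the endpoints is δ = arccos(p₁·p₂) ≈ 1.201 rad (68.8°). The total great-circle distance is δ·R ≈ 1.201 × 3959 ≈ 4756 mi, so the target fraction is f = 2000/4756 ≈ 0.421.
Interpolate at f ≈ 0.421 with slerp weights a = sin((1−f)δ)/sin δ ≈ 0.688, b = sin(fδ)/sin δ ≈ 0.519.
p = a·p₁ + b·p₂ ≈ (-0.567, -0.790, 0.233); φ = arcsin(p_z) ≈ 13.50°, λ = atan2(p_y, p_x) ≈ -125.70°.

≈ 14°N, 126°W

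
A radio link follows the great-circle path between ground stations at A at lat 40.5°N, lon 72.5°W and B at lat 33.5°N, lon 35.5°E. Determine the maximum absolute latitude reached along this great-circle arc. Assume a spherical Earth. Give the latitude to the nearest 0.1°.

The great circle lies in the plane with unit normal n̂ = (p₁ × p₂)/|p₁ × p₂|.
Here n̂_z ≈ +0.611; the vertex latitude is φ_max = arccos|n̂_z| ≈ 52.3°.

≈ 52.3°N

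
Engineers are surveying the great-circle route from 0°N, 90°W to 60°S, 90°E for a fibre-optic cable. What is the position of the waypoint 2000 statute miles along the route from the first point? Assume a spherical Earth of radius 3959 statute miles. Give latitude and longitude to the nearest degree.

From cos δ = sin φ₁ sin φ₂ + cos φ₁ cos φ₂ cos Δλ, the central angle is δ ≈ 2.094 rad (120.0°). The total great-circle distance is δ·R ≈ 2.094 × 3959 ≈ 8292 mi, so the target fraction is f = 2000/8292 ≈ 0.241.
Interpolate at f ≈ 0.241 with slerp weights a = sin((1−f)δ)/sin δ ≈ 1.155, b = sin(fδ)/sin δ ≈ 0.559.
p = a·p₁ + b·p₂ ≈ (0.000, -0.875, -0.484); φ = arcsin(p_z) ≈ -28.94°, λ = atan2(p_y, p_x) ≈ -90.00°.

≈ 29°S, 90°W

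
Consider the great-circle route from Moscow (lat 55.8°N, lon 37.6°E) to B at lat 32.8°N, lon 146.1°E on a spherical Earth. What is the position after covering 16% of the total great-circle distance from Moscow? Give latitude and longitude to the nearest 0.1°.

≈ lat 60.7°N, lon 57.7°E

Convert each endpoint to a unit vector on the sphere (x = cos φ cos λ, y = cos φ sin λ, z = sin φ).
The central angle between the endpoints is δ = arccos(p₁·p₂) ≈ 1.268 rad (72.7°).
Interpolate at f = 0.16 with slerp weights a = sin((1−f)δ)/sin δ ≈ 0.917, b = sin(fδ)/sin δ ≈ 0.211.
p = a·p₁ + b·p₂ ≈ (0.261, 0.413, 0.872); φ = arcsin(p_z) ≈ 60.74°, λ = atan2(p_y, p_x) ≈ 57.74°.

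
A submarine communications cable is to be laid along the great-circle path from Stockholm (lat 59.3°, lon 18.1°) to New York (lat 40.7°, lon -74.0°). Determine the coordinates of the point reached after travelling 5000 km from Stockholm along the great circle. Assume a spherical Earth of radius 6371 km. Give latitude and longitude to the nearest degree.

≈ lat 50°, lon -63°

Write both endpoints as unit vectors p₁, p₂ with components (cos φ cos λ, cos φ sin λ, sin φ).
The central angle between the endpoints is δ = arccos(p₁·p₂) ≈ 0.993 rad (56.9°). The total great-circle distance is δ·R ≈ 0.993 × 6371 ≈ 6324 km, so the target fraction is f = 5000/6324 ≈ 0.791.
Interpolate at f ≈ 0.791 with slerp weights a = sin((1−f)δ)/sin δ ≈ 0.246, b = sin(fδ)/sin δ ≈ 0.844.
p = a·p₁ + b·p₂ ≈ (0.296, -0.576, 0.762); φ = arcsin(p_z) ≈ 49.65°, λ = atan2(p_y, p_x) ≈ -62.81°.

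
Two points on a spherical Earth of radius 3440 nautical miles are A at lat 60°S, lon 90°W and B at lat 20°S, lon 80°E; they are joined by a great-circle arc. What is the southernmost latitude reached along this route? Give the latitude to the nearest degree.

≈ 85°S

The great circle lies in the plane with unit normal n̂ = (p₁ × p₂)/|p₁ × p₂|.
Here n̂_z ≈ +0.083; the vertex latitude is φ_max = arccos|n̂_z| ≈ 85.3°.
Check via Clairaut: cos φ_max = |cos φ₁| · sin C = cos(60.0°)·sin(170.5°) ≈ 0.083, again giving ≈ 85.3°.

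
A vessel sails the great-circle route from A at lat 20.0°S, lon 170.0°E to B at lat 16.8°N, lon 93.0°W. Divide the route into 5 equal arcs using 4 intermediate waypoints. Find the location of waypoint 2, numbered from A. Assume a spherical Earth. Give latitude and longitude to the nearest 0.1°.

≈ lat 6.5°S, lon 150.3°W

Convert each endpoint to a unit vector on the sphere (x = cos φ cos λ, y = cos φ sin λ, z = sin φ).
The central angle between the endpoints is δ = arccos(p₁·p₂) ≈ 1.781 rad (102.0°).
Interpolate at f = 2/5 with slerp weights a = sin((1−f)δ)/sin δ ≈ 0.896, b = sin(fδ)/sin δ ≈ 0.668.
p = a·p₁ + b·p₂ ≈ (-0.863, -0.493, -0.113); φ = arcsin(p_z) ≈ -6.51°, λ = atan2(p_y, p_x) ≈ -150.27°.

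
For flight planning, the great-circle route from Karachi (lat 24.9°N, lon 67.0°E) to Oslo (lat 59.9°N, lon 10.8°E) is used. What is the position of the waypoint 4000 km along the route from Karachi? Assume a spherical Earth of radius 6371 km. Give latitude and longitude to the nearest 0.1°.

Convert each endpoint to a unit vector on the sphere (x = cos φ cos λ, y = cos φ sin λ, z = sin φ).
The central angle between the endpoints is δ = arccos(p₁·p₂) ≈ 0.905 rad (51.9°). The total great-circle distance is δ·R ≈ 0.905 × 6371 ≈ 5769 km, so the target fraction is f = 4000/5769 ≈ 0.693.
Interpolate at f ≈ 0.693 with slerp weights a = sin((1−f)δ)/sin δ ≈ 0.348, b = sin(fδ)/sin δ ≈ 0.747.
p = a·p₁ + b·p₂ ≈ (0.491, 0.361, 0.793); φ = arcsin(p_z) ≈ 52.43°, λ = atan2(p_y, p_x) ≈ 36.31°.

≈ lat 52.4°N, lon 36.3°E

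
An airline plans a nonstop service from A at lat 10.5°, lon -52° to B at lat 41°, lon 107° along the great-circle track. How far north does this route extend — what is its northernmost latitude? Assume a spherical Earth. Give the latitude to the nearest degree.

The great circle lies in the plane with unit normal n̂ = (p₁ × p₂)/|p₁ × p₂|.
Here n̂_z ≈ +0.325; the vertex latitude is φ_max = arccos|n̂_z| ≈ 71.1°.
Check via Clairaut: cos φ_max = |cos φ₁| · sin C = cos(10.5°)·sin(19.3°) ≈ 0.325, again giving ≈ 71.1°.

≈ 71°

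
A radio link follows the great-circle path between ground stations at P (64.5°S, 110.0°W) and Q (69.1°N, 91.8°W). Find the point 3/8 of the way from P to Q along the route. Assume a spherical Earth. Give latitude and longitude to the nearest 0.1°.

Convert each endpoint to a unit vector on the sphere (x = cos φ cos λ, y = cos φ sin λ, z = sin φ).
The central angle between the endpoints is δ = arccos(p₁·p₂) ≈ 2.342 rad (134.2°).
Interpolate at f = 3/8 with slerp weights a = sin((1−f)δ)/sin δ ≈ 1.387, b = sin(fδ)/sin δ ≈ 1.074.
p = a·p₁ + b·p₂ ≈ (-0.216, -0.944, -0.249); φ = arcsin(p_z) ≈ -14.41°, λ = atan2(p_y, p_x) ≈ -102.90°.

≈ (14.4°S, 102.9°W)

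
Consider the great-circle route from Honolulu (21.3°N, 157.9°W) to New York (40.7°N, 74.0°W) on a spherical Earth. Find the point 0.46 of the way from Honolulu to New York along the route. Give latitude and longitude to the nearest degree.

≈ (38°N, 125°W)

Convert each endpoint to a unit vector on the sphere (x = cos φ cos λ, y = cos φ sin λ, z = sin φ).
The central angle between the endpoints is δ = arccos(p₁·p₂) ≈ 1.254 rad (71.8°).
Interpolate at f = 0.46 with slerp weights a = sin((1−f)δ)/sin δ ≈ 0.659, b = sin(fδ)/sin δ ≈ 0.574.
p = a·p₁ + b·p₂ ≈ (-0.449, -0.649, 0.614); φ = arcsin(p_z) ≈ 37.86°, λ = atan2(p_y, p_x) ≈ -124.68°.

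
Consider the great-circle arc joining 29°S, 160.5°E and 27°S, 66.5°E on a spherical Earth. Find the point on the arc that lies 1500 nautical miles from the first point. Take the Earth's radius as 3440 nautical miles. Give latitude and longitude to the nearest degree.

From cos δ = sin φ₁ sin φ₂ + cos φ₁ cos φ₂ cos Δλ, the central angle is δ ≈ 1.404 rad (80.5°). The total great-circle distance is δ·R ≈ 1.404 × 3440 ≈ 4831 nmi, so the target fraction is f = 1500/4831 ≈ 0.311.
Interpolate at f ≈ 0.311 with slerp weights a = sin((1−f)δ)/sin δ ≈ 0.835, b = sin(fδ)/sin δ ≈ 0.428.
p = a·p₁ + b·p₂ ≈ (-0.537, 0.594, -0.599); φ = arcsin(p_z) ≈ -36.83°, λ = atan2(p_y, p_x) ≈ 132.10°.

≈ 37°S, 132°E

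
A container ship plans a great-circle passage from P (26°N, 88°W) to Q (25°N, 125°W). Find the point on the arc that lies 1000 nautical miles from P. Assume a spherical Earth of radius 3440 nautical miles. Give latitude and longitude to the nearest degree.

≈ (27°N, 107°W)

From cos δ = sin φ₁ sin φ₂ + cos φ₁ cos φ₂ cos Δλ, the central angle is δ ≈ 0.581 rad (33.3°). The total great-circle distance is δ·R ≈ 0.581 × 3440 ≈ 1999 nmi, so the target fraction is f = 1000/1999 ≈ 0.500.
Interpolate at f ≈ 0.500 with slerp weights a = sin((1−f)δ)/sin δ ≈ 0.522, b = sin(fδ)/sin δ ≈ 0.522.
p = a·p₁ + b·p₂ ≈ (-0.255, -0.856, 0.449); φ = arcsin(p_z) ≈ 26.70°, λ = atan2(p_y, p_x) ≈ -106.59°.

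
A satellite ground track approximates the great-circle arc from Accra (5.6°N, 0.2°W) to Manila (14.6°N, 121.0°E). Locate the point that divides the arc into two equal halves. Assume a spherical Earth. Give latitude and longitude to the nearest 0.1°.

≈ 19.9°N, 59.0°E

Write both endpoints as unit vectors p₁, p₂ with components (cos φ cos λ, cos φ sin λ, sin φ).
The central angle between the endpoints is δ = arccos(p₁·p₂) ≈ 2.065 rad (118.3°).
Interpolate at f = 1/2 with slerp weights a = sin((1−f)δ)/sin δ ≈ 0.975, b = sin(fδ)/sin δ ≈ 0.975.
p = a·p₁ + b·p₂ ≈ (0.485, 0.806, 0.341); φ = arcsin(p_z) ≈ 19.94°, λ = atan2(p_y, p_x) ≈ 58.97°.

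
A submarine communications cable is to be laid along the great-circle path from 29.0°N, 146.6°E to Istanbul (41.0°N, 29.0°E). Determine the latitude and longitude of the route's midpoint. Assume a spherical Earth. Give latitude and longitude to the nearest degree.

The haversine formula gives a central angle δ ≈ 1.559 rad (89.3°) between the endpoints.
Interpolate at f = 1/2 with slerp weights a = sin((1−f)δ)/sin δ ≈ 0.703, b = sin(fδ)/sin δ ≈ 0.703.
p = a·p₁ + b·p₂ ≈ (-0.049, 0.596, 0.802); φ = arcsin(p_z) ≈ 53.30°, λ = atan2(p_y, p_x) ≈ 94.73°.

≈ 53°N, 95°E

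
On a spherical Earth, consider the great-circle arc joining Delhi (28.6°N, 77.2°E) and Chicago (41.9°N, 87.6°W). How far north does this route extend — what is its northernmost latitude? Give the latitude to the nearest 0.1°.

The great circle lies in the plane with unit normal n̂ = (p₁ × p₂)/|p₁ × p₂|.
Here n̂_z ≈ -0.180; the vertex latitude is φ_max = arccos|n̂_z| ≈ 79.6°.

≈ 79.6°N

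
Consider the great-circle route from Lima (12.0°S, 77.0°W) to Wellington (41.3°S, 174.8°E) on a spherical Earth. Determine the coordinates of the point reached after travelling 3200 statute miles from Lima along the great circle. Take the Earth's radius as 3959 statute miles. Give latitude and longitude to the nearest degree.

≈ 40°S, 119°W

Write both endpoints as unit vectors p₁, p₂ with components (cos φ cos λ, cos φ sin λ, sin φ).
The central angle between the endpoints is δ = arccos(p₁·p₂) ≈ 1.663 rad (95.3°). The total great-circle distance is δ·R ≈ 1.663 × 3959 ≈ 6585 mi, so the target fraction is f = 3200/6585 ≈ 0.486.
Interpolate at f ≈ 0.486 with slerp weights a = sin((1−f)δ)/sin δ ≈ 0.758, b = sin(fδ)/sin δ ≈ 0.726.
p = a·p₁ + b·p₂ ≈ (-0.377, -0.673, -0.637); φ = arcsin(p_z) ≈ -39.56°, λ = atan2(p_y, p_x) ≈ -119.24°.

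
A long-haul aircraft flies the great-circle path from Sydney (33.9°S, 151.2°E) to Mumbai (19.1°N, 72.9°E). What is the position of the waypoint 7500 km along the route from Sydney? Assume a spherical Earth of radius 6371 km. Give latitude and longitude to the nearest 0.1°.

Write both endpoints as unit vectors p₁, p₂ with components (cos φ cos λ, cos φ sin λ, sin φ).
The central angle between the endpoints is δ = arccos(p₁·p₂) ≈ 1.594 rad (91.3°). The total great-circle distance is δ·R ≈ 1.594 × 6371 ≈ 10157 km, so the target fraction is f = 7500/10157 ≈ 0.738.
Interpolate at f ≈ 0.738 with slerp weights a = sin((1−f)δ)/sin δ ≈ 0.405, b = sin(fδ)/sin δ ≈ 0.924.
p = a·p₁ + b·p₂ ≈ (-0.038, 0.996, 0.076); φ = arcsin(p_z) ≈ 4.38°, λ = atan2(p_y, p_x) ≈ 92.19°.

≈ (4.4°N, 92.2°E)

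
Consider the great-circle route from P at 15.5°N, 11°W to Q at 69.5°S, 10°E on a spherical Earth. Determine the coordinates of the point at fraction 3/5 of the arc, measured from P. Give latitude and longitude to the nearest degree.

Write both endpoints as unit vectors p₁, p₂ with components (cos φ cos λ, cos φ sin λ, sin φ).
The central angle between the endpoints is δ = arccos(p₁·p₂) ≈ 1.506 rad (86.3°).
Interpolate at f = 3/5 with slerp weights a = sin((1−f)δ)/sin δ ≈ 0.568, b = sin(fδ)/sin δ ≈ 0.787.
p = a·p₁ + b·p₂ ≈ (0.809, -0.057, -0.586); φ = arcsin(p_z) ≈ -35.85°, λ = atan2(p_y, p_x) ≈ -4.00°.

≈ 36°S, 4°W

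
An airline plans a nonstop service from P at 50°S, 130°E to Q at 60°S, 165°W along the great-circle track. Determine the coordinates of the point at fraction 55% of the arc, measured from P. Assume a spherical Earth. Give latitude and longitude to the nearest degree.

≈ 60°S, 161°E

Convert each endpoint to a unit vector on the sphere (x = cos φ cos λ, y = cos φ sin λ, z = sin φ).
The central angle between the endpoints is δ = arccos(p₁·p₂) ≈ 0.645 rad (36.9°).
Interpolate at f = 0.55 with slerp weights a = sin((1−f)δ)/sin δ ≈ 0.476, b = sin(fδ)/sin δ ≈ 0.578.
p = a·p₁ + b·p₂ ≈ (-0.476, 0.160, -0.865); φ = arcsin(p_z) ≈ -59.88°, λ = atan2(p_y, p_x) ≈ 161.45°.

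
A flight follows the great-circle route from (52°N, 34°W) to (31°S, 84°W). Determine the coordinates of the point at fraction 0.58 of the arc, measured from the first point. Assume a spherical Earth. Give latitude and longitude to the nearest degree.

Convert each endpoint to a unit vector on the sphere (x = cos φ cos λ, y = cos φ sin λ, z = sin φ).
The central angle between the endpoints is δ = arccos(p₁·p₂) ≈ 1.637 rad (93.8°).
Interpolate at f = 0.58 with slerp weights a = sin((1−f)δ)/sin δ ≈ 0.636, b = sin(fδ)/sin δ ≈ 0.815.
p = a·p₁ + b·p₂ ≈ (0.398, -0.914, 0.082); φ = arcsin(p_z) ≈ 4.68°, λ = atan2(p_y, p_x) ≈ -66.48°.

≈ (5°N, 66°W)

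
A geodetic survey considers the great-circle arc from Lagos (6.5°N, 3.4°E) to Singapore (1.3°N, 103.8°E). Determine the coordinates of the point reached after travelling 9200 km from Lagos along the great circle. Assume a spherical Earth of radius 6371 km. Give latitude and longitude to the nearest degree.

From cos δ = sin φ₁ sin φ₂ + cos φ₁ cos φ₂ cos Δλ, the central angle is δ ≈ 1.748 rad (100.2°). The total great-circle distance is δ·R ≈ 1.748 × 6371 ≈ 11140 km, so the target fraction is f = 9200/11140 ≈ 0.826.
Interpolate at f ≈ 0.826 with slerp weights a = sin((1−f)δ)/sin δ ≈ 0.305, b = sin(fδ)/sin δ ≈ 1.008.
p = a·p₁ + b·p₂ ≈ (0.062, 0.996, 0.057); φ = arcsin(p_z) ≈ 3.29°, λ = atan2(p_y, p_x) ≈ 86.46°.

≈ (3°N, 86°E)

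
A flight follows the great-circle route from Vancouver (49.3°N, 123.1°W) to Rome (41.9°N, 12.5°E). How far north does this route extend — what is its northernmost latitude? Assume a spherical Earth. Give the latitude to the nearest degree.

≈ 70°N

The great circle lies in the plane with unit normal n̂ = (p₁ × p₂)/|p₁ × p₂|.
Here n̂_z ≈ +0.344; the vertex latitude is φ_max = arccos|n̂_z| ≈ 69.9°.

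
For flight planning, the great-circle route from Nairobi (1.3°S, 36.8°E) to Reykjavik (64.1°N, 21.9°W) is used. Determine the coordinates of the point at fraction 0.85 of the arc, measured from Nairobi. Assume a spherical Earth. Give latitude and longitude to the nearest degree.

From cos δ = sin φ₁ sin φ₂ + cos φ₁ cos φ₂ cos Δλ, the central angle is δ ≈ 1.363 rad (78.1°).
Interpolate at f = 0.85 with slerp weights a = sin((1−f)δ)/sin δ ≈ 0.207, b = sin(fδ)/sin δ ≈ 0.936.
p = a·p₁ + b·p₂ ≈ (0.546, -0.028, 0.838); φ = arcsin(p_z) ≈ 56.89°, λ = atan2(p_y, p_x) ≈ -2.97°.

≈ (57°N, 3°W)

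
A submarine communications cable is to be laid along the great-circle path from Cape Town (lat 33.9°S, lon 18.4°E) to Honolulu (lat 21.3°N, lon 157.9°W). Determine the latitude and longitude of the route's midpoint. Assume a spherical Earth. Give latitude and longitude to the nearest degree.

≈ lat 59°S, lon 131°W

The haversine formula gives a central angle δ ≈ 2.914 rad (167.0°) between the endpoints.
Interpolate at f = 1/2 with slerp weights a = sin((1−f)δ)/sin δ ≈ 4.411, b = sin(fδ)/sin δ ≈ 4.411.
p = a·p₁ + b·p₂ ≈ (-0.334, -0.391, -0.858); φ = arcsin(p_z) ≈ -59.09°, λ = atan2(p_y, p_x) ≈ -130.52°.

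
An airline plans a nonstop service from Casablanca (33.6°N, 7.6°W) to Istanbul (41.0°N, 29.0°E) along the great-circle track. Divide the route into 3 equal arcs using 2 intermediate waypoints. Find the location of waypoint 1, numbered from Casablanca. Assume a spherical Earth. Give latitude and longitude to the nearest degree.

Convert each endpoint to a unit vector on the sphere (x = cos φ cos λ, y = cos φ sin λ, z = sin φ).
The central angle between the endpoints is δ = arccos(p₁·p₂) ≈ 0.520 rad (29.8°).
Interpolate at f = 1/3 with slerp weights a = sin((1−f)δ)/sin δ ≈ 0.684, b = sin(fδ)/sin δ ≈ 0.347.
p = a·p₁ + b·p₂ ≈ (0.794, 0.052, 0.606); φ = arcsin(p_z) ≈ 37.31°, λ = atan2(p_y, p_x) ≈ 3.73°.

≈ 37°N, 4°E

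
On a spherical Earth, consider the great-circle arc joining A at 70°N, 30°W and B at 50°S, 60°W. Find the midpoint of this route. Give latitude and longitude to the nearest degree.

≈ 10°N, 50°W

The haversine formula gives a central angle δ ≈ 2.129 rad (122.0°) between the endpoints.
Interpolate at f = 1/2 with slerp weights a = sin((1−f)δ)/sin δ ≈ 1.031, b = sin(fδ)/sin δ ≈ 1.031.
p = a·p₁ + b·p₂ ≈ (0.637, -0.750, 0.179); φ = arcsin(p_z) ≈ 10.31°, λ = atan2(p_y, p_x) ≈ -49.68°.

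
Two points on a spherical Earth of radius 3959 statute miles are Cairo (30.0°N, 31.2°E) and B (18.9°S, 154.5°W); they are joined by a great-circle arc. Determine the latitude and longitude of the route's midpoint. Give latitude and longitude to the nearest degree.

≈ (56°N, 160°E)

Write both endpoints as unit vectors p₁, p₂ with components (cos φ cos λ, cos φ sin λ, sin φ).
The central angle between the endpoints is δ = arccos(p₁·p₂) ≈ 2.928 rad (167.8°).
Interpolate at f = 1/2 with slerp weights a = sin((1−f)δ)/sin δ ≈ 4.687, b = sin(fδ)/sin δ ≈ 4.687.
p = a·p₁ + b·p₂ ≈ (-0.530, 0.194, 0.825); φ = arcsin(p_z) ≈ 55.62°, λ = atan2(p_y, p_x) ≈ 159.94°.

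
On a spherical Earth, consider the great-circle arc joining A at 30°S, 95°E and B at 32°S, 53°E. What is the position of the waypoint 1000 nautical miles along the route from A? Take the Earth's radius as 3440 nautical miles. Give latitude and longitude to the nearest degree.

≈ 33°S, 76°E

Convert each endpoint to a unit vector on the sphere (x = cos φ cos λ, y = cos φ sin λ, z = sin φ).
The central angle between the endpoints is δ = arccos(p₁·p₂) ≈ 0.625 rad (35.8°). The total great-circle distance is δ·R ≈ 0.625 × 3440 ≈ 2151 nmi, so the target fraction is f = 1000/2151 ≈ 0.465.
Interpolate at f ≈ 0.465 with slerp weights a = sin((1−f)δ)/sin δ ≈ 0.561, b = sin(fδ)/sin δ ≈ 0.490.
p = a·p₁ + b·p₂ ≈ (0.208, 0.816, -0.540); φ = arcsin(p_z) ≈ -32.68°, λ = atan2(p_y, p_x) ≈ 75.72°.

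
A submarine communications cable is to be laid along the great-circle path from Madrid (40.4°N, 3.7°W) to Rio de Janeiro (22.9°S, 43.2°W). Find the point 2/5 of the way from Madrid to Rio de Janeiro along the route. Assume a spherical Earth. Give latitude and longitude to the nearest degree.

Write both endpoints as unit vectors p₁, p₂ with components (cos φ cos λ, cos φ sin λ, sin φ).
The central angle between the endpoints is δ = arccos(p₁·p₂) ≈ 1.277 rad (73.2°).
Interpolate at f = 2/5 with slerp weights a = sin((1−f)δ)/sin δ ≈ 0.725, b = sin(fδ)/sin δ ≈ 0.511.
p = a·p₁ + b·p₂ ≈ (0.894, -0.358, 0.271); φ = arcsin(p_z) ≈ 15.71°, λ = atan2(p_y, p_x) ≈ -21.82°.

≈ 16°N, 22°W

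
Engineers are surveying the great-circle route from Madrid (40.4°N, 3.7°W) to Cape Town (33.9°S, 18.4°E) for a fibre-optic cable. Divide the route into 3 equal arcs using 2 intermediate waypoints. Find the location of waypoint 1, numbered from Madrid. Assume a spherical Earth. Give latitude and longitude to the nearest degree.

From cos δ = sin φ₁ sin φ₂ + cos φ₁ cos φ₂ cos Δλ, the central angle is δ ≈ 1.345 rad (77.0°).
Interpolate at f = 1/3 with slerp weights a = sin((1−f)δ)/sin δ ≈ 0.802, b = sin(fδ)/sin δ ≈ 0.445.
p = a·p₁ + b·p₂ ≈ (0.959, 0.077, 0.271); φ = arcsin(p_z) ≈ 15.75°, λ = atan2(p_y, p_x) ≈ 4.60°.

≈ 16°N, 5°E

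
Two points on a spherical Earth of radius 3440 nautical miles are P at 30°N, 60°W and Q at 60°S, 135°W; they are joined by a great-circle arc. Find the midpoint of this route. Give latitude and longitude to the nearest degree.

≈ 18°S, 86°W

From cos δ = sin φ₁ sin φ₂ + cos φ₁ cos φ₂ cos Δλ, the central angle is δ ≈ 1.898 rad (108.7°).
Interpolate at f = 1/2 with slerp weights a = sin((1−f)δ)/sin δ ≈ 0.858, b = sin(fδ)/sin δ ≈ 0.858.
p = a·p₁ + b·p₂ ≈ (0.068, -0.947, -0.314); φ = arcsin(p_z) ≈ -18.31°, λ = atan2(p_y, p_x) ≈ -85.88°.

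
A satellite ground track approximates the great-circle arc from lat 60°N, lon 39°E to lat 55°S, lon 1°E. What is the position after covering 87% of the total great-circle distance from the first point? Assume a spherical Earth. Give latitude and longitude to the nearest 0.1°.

From cos δ = sin φ₁ sin φ₂ + cos φ₁ cos φ₂ cos Δλ, the central angle is δ ≈ 2.075 rad (118.9°).
Interpolate at f = 0.87 with slerp weights a = sin((1−f)δ)/sin δ ≈ 0.304, b = sin(fδ)/sin δ ≈ 1.111.
p = a·p₁ + b·p₂ ≈ (0.755, 0.107, -0.646); φ = arcsin(p_z) ≈ -40.27°, λ = atan2(p_y, p_x) ≈ 8.06°.

≈ lat 40.3°S, lon 8.1°E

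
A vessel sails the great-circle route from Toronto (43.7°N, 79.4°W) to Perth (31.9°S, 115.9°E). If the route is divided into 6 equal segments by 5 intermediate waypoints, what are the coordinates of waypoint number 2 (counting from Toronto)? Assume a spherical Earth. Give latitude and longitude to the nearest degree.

≈ 51°N, 164°W

The haversine formula gives a central angle δ ≈ 2.848 rad (163.2°) between the endpoints.
Interpolate at f = 2/6 with slerp weights a = sin((1−f)δ)/sin δ ≈ 3.268, b = sin(fδ)/sin δ ≈ 2.806.
p = a·p₁ + b·p₂ ≈ (-0.606, -0.179, 0.775); φ = arcsin(p_z) ≈ 50.81°, λ = atan2(p_y, p_x) ≈ -163.51°.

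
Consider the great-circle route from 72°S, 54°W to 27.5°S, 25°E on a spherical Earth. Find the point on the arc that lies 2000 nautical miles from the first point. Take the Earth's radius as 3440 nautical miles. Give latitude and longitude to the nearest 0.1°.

The haversine formula gives a central angle δ ≈ 1.057 rad (60.6°) between the endpoints. The total great-circle distance is δ·R ≈ 1.057 × 3440 ≈ 3636 nmi, so the target fraction is f = 2000/3636 ≈ 0.550.
Interpolate at f ≈ 0.550 with slerp weights a = sin((1−f)δ)/sin δ ≈ 0.526, b = sin(fδ)/sin δ ≈ 0.631.
p = a·p₁ + b·p₂ ≈ (0.602, 0.105, -0.791); φ = arcsin(p_z) ≈ -52.30°, λ = atan2(p_y, p_x) ≈ 9.88°.

≈ 52.3°S, 9.9°E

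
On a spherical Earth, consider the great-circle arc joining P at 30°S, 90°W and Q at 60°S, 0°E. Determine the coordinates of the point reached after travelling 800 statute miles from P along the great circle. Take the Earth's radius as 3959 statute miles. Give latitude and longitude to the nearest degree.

Write both endpoints as unit vectors p₁, p₂ with components (cos φ cos λ, cos φ sin λ, sin φ).
The central angle between the endpoints is δ = arccos(p₁·p₂) ≈ 1.123 rad (64.3°). The total great-circle distance is δ·R ≈ 1.123 × 3959 ≈ 4446 mi, so the target fraction is f = 800/4446 ≈ 0.180.
Interpolate at f ≈ 0.180 with slerp weights a = sin((1−f)δ)/sin δ ≈ 0.883, b = sin(fδ)/sin δ ≈ 0.223.
p = a·p₁ + b·p₂ ≈ (0.111, -0.765, -0.634); φ = arcsin(p_z) ≈ -39.38°, λ = atan2(p_y, p_x) ≈ -81.72°.

≈ 39°S, 82°W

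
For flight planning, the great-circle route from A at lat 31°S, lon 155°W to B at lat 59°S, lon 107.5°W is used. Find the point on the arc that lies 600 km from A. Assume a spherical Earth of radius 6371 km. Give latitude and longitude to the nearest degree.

Write both endpoints as unit vectors p₁, p₂ with components (cos φ cos λ, cos φ sin λ, sin φ).
The central angle between the endpoints is δ = arccos(p₁·p₂) ≈ 0.738 rad (42.3°). The total great-circle distance is δ·R ≈ 0.738 × 6371 ≈ 4703 km, so the target fraction is f = 600/4703 ≈ 0.128.
Interpolate at f ≈ 0.128 with slerp weights a = sin((1−f)δ)/sin δ ≈ 0.892, b = sin(fδ)/sin δ ≈ 0.140.
p = a·p₁ + b·p₂ ≈ (-0.715, -0.392, -0.579); φ = arcsin(p_z) ≈ -35.40°, λ = atan2(p_y, p_x) ≈ -151.27°.

≈ lat 35°S, lon 151°W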